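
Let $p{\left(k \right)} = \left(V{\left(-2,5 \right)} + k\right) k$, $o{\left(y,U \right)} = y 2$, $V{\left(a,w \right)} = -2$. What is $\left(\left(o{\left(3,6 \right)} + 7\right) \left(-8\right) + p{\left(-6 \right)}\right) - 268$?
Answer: $-324$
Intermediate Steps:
$o{\left(y,U \right)} = 2 y$
$p{\left(k \right)} = k \left(-2 + k\right)$ ($p{\left(k \right)} = \left(-2 + k\right) k = k \left(-2 + k\right)$)
$\left(\left(o{\left(3,6 \right)} + 7\right) \left(-8\right) + p{\left(-6 \right)}\right) - 268 = \left(\left(2 \cdot 3 + 7\right) \left(-8\right) - 6 \left(-2 - 6\right)\right) - 268 = \left(\left(6 + 7\right) \left(-8\right) - -48\right) - 268 = \left(13 \left(-8\right) + 48\right) - 268 = \left(-104 + 48\right) - 268 = -56 - 268 = -324$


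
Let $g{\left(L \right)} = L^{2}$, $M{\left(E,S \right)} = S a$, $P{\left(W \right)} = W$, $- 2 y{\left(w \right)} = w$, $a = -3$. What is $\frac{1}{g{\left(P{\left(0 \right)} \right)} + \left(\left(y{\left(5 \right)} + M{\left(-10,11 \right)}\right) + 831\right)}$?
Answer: $\frac{2}{1591} \approx 0.0012571$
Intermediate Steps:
$y{\left(w \right)} = - \frac{w}{2}$
$M{\left(E,S \right)} = - 3 S$ ($M{\left(E,S \right)} = S \left(-3\right) = - 3 S$)
$\frac{1}{g{\left(P{\left(0 \right)} \right)} + \left(\left(y{\left(5 \right)} + M{\left(-10,11 \right)}\right) + 831\right)} = \frac{1}{0^{2} + \left(\left(\left(- \frac{1}{2}\right) 5 - 33\right) + 831\right)} = \frac{1}{0 + \left(\left(- \frac{5}{2} - 33\right) + 831\right)} = \frac{1}{0 + \left(- \frac{71}{2} + 831\right)} = \frac{1}{0 + \frac{1591}{2}} = \frac{1}{\frac{1591}{2}} = \frac{2}{1591}$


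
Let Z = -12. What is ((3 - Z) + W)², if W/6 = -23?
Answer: 15129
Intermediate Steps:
W = -138 (W = 6*(-23) = -138)
((3 - Z) + W)² = ((3 - 1*(-12)) - 138)² = ((3 + 12) - 138)² = (15 - 138)² = (-123)² = 15129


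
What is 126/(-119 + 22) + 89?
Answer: 8507/97 ≈ 87.701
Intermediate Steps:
126/(-119 + 22) + 89 = 126/(-97) + 89 = -1/97*126 + 89 = -126/97 + 89 = 8507/97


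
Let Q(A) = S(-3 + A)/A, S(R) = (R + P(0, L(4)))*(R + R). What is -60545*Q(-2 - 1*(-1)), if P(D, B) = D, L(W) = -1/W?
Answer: 1937440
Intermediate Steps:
S(R) = 2*R² (S(R) = (R + 0)*(R + R) = R*(2*R) = 2*R²)
Q(A) = 2*(-3 + A)²/A (Q(A) = (2*(-3 + A)²)/A = 2*(-3 + A)²/A)
-60545*Q(-2 - 1*(-1)) = -121090*(-3 + (-2 - 1*(-1)))²/(-2 - 1*(-1)) = -121090*(-3 + (-2 + 1))²/(-2 + 1) = -121090*(-3 - 1)²/(-1) = -121090*(-1)*(-4)² = -121090*(-1)*16 = -60545*(-32) = 1937440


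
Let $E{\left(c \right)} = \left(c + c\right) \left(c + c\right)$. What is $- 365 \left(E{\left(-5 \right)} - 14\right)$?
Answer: $-31390$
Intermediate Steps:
$E{\left(c \right)} = 4 c^{2}$ ($E{\left(c \right)} = 2 c 2 c = 4 c^{2}$)
$- 365 \left(E{\left(-5 \right)} - 14\right) = - 365 \left(4 \left(-5\right)^{2} - 14\right) = - 365 \left(4 \cdot 25 - 14\right) = - 365 \left(100 - 14\right) = \left(-365\right) 86 = -31390$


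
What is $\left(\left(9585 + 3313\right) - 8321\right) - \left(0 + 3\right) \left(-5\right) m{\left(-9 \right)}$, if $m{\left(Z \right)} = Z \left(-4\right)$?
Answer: $5117$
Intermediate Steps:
$m{\left(Z \right)} = - 4 Z$
$\left(\left(9585 + 3313\right) - 8321\right) - \left(0 + 3\right) \left(-5\right) m{\left(-9 \right)} = \left(\left(9585 + 3313\right) - 8321\right) - \left(0 + 3\right) \left(-5\right) \left(\left(-4\right) \left(-9\right)\right) = \left(12898 - 8321\right) - 3 \left(-5\right) 36 = 4577 - \left(-15\right) 36 = 4577 - -540 = 4577 + 540 = 5117$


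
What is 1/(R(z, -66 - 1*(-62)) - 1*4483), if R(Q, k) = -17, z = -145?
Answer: -1/4500 ≈ -0.00022222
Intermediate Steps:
1/(R(z, -66 - 1*(-62)) - 1*4483) = 1/(-17 - 1*4483) = 1/(-17 - 4483) = 1/(-4500) = -1/4500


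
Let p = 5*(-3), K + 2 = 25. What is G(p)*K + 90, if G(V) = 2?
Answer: 136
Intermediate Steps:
K = 23 (K = -2 + 25 = 23)
p = -15
G(p)*K + 90 = 2*23 + 90 = 46 + 90 = 136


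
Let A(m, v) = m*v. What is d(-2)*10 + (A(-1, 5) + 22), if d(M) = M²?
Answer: 57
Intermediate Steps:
d(-2)*10 + (A(-1, 5) + 22) = (-2)²*10 + (-1*5 + 22) = 4*10 + (-5 + 22) = 40 + 17 = 57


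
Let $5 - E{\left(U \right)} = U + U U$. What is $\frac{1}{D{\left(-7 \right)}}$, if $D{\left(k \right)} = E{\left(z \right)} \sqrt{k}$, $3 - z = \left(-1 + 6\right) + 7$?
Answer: $\frac{i \sqrt{7}}{469} \approx 0.0056413 i$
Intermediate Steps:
$z = -9$ ($z = 3 - \left(\left(-1 + 6\right) + 7\right) = 3 - \left(5 + 7\right) = 3 - 12 = -9$)
$E{\left(U \right)} = 5 - U - U^{2}$ ($E{\left(U \right)} = 5 - \left(U + U U\right) = 5 - \left(U + U^{2}\right) = 5 - U - U^{2}$)
$D{\left(k \right)} = - 67 \sqrt{k}$ ($D{\left(k \right)} = \left(5 - -9 - \left(-9\right)^{2}\right) \sqrt{k} = \left(5 + 9 - 81\right) \sqrt{k} = - 67 \sqrt{k}$)
$\frac{1}{D{\left(-7 \right)}} = \frac{1}{\left(-67\right) \sqrt{-7}} = \frac{1}{\left(-67\right) i \sqrt{7}} = \frac{i \sqrt{7}}{469}$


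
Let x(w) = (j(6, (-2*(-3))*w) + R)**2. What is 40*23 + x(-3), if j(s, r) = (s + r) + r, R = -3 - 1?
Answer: 2076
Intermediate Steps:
R = -4
j(s, r) = s + 2*r (j(s, r) = (r + s) + r = s + 2*r)
x(w) = (2 + 12*w)**2 (x(w) = ((6 + 2*((-2*(-3))*w)) - 4)**2 = ((6 + 2*(6*w)) - 4)**2 = ((6 + 12*w) - 4)**2 = (2 + 12*w)**2)
40*23 + x(-3) = 40*23 + 4*(1 + 6*(-3))**2 = 920 + 4*(1 - 18)**2 = 920 + 4*(-17)**2 = 920 + 4*289 = 920 + 1156 = 2076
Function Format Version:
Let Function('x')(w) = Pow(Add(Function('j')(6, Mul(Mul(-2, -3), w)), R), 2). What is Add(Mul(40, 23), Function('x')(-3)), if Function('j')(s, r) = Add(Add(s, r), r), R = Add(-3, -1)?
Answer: 2076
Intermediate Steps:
R = -4
Function('j')(s, r) = Add(s, Mul(2, r)) (Function('j')(s, r) = Add(Add(r, s), r) = Add(s, Mul(2, r)))
Function('x')(w) = Pow(Add(2, Mul(12, w)), 2) (Function('x')(w) = Pow(Add(Add(6, Mul(2, Mul(Mul(-2, -3), w))), -4), 2) = Pow(Add(Add(6, Mul(2, Mul(6, w))), -4), 2) = Pow(Add(Add(6, Mul(12, w)), -4), 2) = Pow(Add(2, Mul(12, w)), 2))
Add(Mul(40, 23), Function('x')(-3)) = Add(Mul(40, 23), Mul(4, Pow(Add(1, Mul(6, -3)), 2))) = Add(920, Mul(4, Pow(Add(1, -18), 2))) = Add(920, Mul(4, Pow(-17, 2))) = Add(920, Mul(4, 289)) = Add(920, 1156) = 2076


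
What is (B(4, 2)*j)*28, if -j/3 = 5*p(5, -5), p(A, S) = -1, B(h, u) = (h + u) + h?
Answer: 4200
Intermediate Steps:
B(h, u) = u + 2*h
j = 15 (j = -15*(-1) = -3*(-5) = 15)
(B(4, 2)*j)*28 = ((2 + 2*4)*15)*28 = ((2 + 8)*15)*28 = (10*15)*28 = 150*28 = 4200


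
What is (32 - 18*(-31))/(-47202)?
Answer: -295/23601 ≈ -0.012499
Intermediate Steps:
(32 - 18*(-31))/(-47202) = (32 + 558)*(-1/47202) = 590*(-1/47202) = -295/23601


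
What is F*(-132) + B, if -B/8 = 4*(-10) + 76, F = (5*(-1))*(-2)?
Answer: -1608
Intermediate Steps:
F = 10 (F = -5*(-2) = 10)
B = -288 (B = -8*(4*(-10) + 76) = -8*(-40 + 76) = -8*36 = -288)
F*(-132) + B = 10*(-132) - 288 = -1320 - 288 = -1608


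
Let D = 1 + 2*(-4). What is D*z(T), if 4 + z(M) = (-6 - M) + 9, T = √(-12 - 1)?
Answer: 7 + 7*I*√13 ≈ 7.0 + 25.239*I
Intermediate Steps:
T = I*√13 (T = √(-13) = I*√13 ≈ 3.6056*I)
z(M) = -1 - M (z(M) = -4 + ((-6 - M) + 9) = -4 + (3 - M) = -1 - M)
D = -7 (D = 1 - 8 = -7)
D*z(T) = -7*(-1 - I*√13) = 7 + 7*I*√13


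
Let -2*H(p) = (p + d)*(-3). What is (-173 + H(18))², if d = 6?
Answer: 18769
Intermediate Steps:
H(p) = 9 + 3*p/2 (H(p) = -(p + 6)*(-3)/2 = -(6 + p)*(-3)/2 = -(-18 - 3*p)/2 = 9 + 3*p/2)
(-173 + H(18))² = (-173 + (9 + (3/2)*18))² = (-173 + (9 + 27))² = (-173 + 36)² = (-137)² = 18769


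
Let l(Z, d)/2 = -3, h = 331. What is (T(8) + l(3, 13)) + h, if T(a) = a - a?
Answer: 325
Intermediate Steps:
l(Z, d) = -6 (l(Z, d) = 2*(-3) = -6)
T(a) = 0
(T(8) + l(3, 13)) + h = (0 - 6) + 331 = -6 + 331 = 325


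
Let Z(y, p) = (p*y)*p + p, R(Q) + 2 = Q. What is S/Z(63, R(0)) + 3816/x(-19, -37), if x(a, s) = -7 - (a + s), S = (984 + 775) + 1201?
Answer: 109904/1225 ≈ 89.718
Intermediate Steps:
R(Q) = -2 + Q
Z(y, p) = p + y*p² (Z(y, p) = y*p² + p = p + y*p²)
S = 2960 (S = 1759 + 1201 = 2960)
x(a, s) = -7 - a - s (x(a, s) = -7 + (-a - s) = -7 - a - s)
S/Z(63, R(0)) + 3816/x(-19, -37) = 2960/(((-2 + 0)*(1 + (-2 + 0)*63))) + 3816/(-7 - 1*(-19) - 1*(-37)) = 2960/((-2*(1 - 2*63))) + 3816/(-7 + 19 + 37) = 2960/((-2*(1 - 126))) + 3816/49 = 2960/((-2*(-125))) + 3816*(1/49) = 2960/250 + 3816/49 = 2960*(1/250) + 3816/49 = 296/25 + 3816/49 = 109904/1225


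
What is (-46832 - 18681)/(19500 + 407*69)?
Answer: -65513/47583 ≈ -1.3768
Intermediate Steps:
(-46832 - 18681)/(19500 + 407*69) = -65513/(19500 + 28083) = -65513/47583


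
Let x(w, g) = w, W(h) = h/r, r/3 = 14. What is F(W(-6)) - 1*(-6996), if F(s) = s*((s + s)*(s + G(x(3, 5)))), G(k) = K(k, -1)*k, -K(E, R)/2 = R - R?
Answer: 2399626/343 ≈ 6996.0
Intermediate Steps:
r = 42 (r = 3*14 = 42)
W(h) = h/42
K(E, R) = 0 (K(E, R) = -2*(R - R) = -2*0 = 0)
G(k) = 0 (G(k) = 0*k = 0)
F(s) = 2*s³ (F(s) = s*((s + s)*(s + 0)) = s*((2*s)*s) = s*(2*s²) = 2*s³)
F(W(-6)) - 1*(-6996) = 2*((1/42)*(-6))³ - 1*(-6996) = 2*(-⅐)³ + 6996 = 2*(-1/343) + 6996 = -2/343 + 6996 = 2399626/343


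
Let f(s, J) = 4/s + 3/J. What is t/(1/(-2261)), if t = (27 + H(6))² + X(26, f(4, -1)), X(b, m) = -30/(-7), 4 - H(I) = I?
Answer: -1422815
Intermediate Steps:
f(s, J) = 3/J + 4/s
H(I) = 4 - I
X(b, m) = 30/7 (X(b, m) = -30*(-⅐) = 30/7)
t = 4405/7 (t = (27 + (4 - 1*6))² + 30/7 = (27 + (4 - 6))² + 30/7 = (27 - 2)² + 30/7 = 25² + 30/7 = 625 + 30/7 = 4405/7 ≈ 629.29)
t/(1/(-2261)) = 4405/(7*(1/(-2261))) = 4405/(7*(-1/2261)) = (4405/7)*(-2261) = -1422815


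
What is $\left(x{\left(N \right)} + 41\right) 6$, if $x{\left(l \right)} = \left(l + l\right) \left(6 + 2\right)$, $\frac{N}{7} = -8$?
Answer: $-5130$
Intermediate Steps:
$N = -56$ ($N = 7 \left(-8\right) = -56$)
$x{\left(l \right)} = 16 l$ ($x{\left(l \right)} = 2 l 8 = 16 l$)
$\left(x{\left(N \right)} + 41\right) 6 = \left(16 \left(-56\right) + 41\right) 6 = \left(-896 + 41\right) 6 = \left(-855\right) 6 = -5130$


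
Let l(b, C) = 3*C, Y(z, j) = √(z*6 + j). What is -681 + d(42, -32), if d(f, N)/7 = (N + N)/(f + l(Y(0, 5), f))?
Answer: -2051/3 ≈ -683.67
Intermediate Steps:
Y(z, j) = √(j + 6*z) (Y(z, j) = √(6*z + j) = √(j + 6*z))
d(f, N) = 7*N/(2*f) (d(f, N) = 7*((N + N)/(f + 3*f)) = 7*((2*N)/((4*f))) = 7*((2*N)*(1/(4*f))) = 7*(N/(2*f)) = 7*N/(2*f))
-681 + d(42, -32) = -681 + (7/2)*(-32)/42 = -681 + (7/2)*(-32)*(1/42) = -681 - 8/3 = -2051/3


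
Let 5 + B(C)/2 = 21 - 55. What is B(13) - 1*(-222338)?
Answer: 222260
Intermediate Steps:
B(C) = -78 (B(C) = -10 + 2*(21 - 55) = -10 + 2*(-34) = -10 - 68 = -78)
B(13) - 1*(-222338) = -78 - 1*(-222338) = -78 + 222338 = 222260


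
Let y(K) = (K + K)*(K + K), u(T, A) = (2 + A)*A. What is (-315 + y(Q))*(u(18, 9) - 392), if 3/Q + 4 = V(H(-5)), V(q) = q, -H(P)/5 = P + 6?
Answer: 829483/9 ≈ 92165.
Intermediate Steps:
H(P) = -30 - 5*P (H(P) = -5*(P + 6) = -5*(6 + P) = -30 - 5*P)
u(T, A) = A*(2 + A)
Q = -⅓ (Q = 3/(-4 + (-30 - 5*(-5))) = 3/(-4 + (-30 + 25)) = 3/(-4 - 5) = 3/(-9) = 3*(-⅑) = -⅓ ≈ -0.33333)
y(K) = 4*K² (y(K) = (2*K)*(2*K) = 4*K²)
(-315 + y(Q))*(u(18, 9) - 392) = (-315 + 4*(-⅓)²)*(9*(2 + 9) - 392) = (-315 + 4*(⅑))*(9*11 - 392) = (-315 + 4/9)*(99 - 392) = -2831/9*(-293) = 829483/9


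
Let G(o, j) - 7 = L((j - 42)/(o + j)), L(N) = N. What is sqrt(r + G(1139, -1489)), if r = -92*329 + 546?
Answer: I*sqrt(145582066)/70 ≈ 172.37*I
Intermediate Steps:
r = -29722 (r = -30268 + 546 = -29722)
G(o, j) = 7 + (-42 + j)/(j + o) (G(o, j) = 7 + (j - 42)/(o + j) = 7 + (-42 + j)/(j + o))
sqrt(r + G(1139, -1489)) = sqrt(-29722 + (-42 + 7*1139 + 8*(-1489))/(-1489 + 1139)) = sqrt(-29722 + (-42 + 7973 - 11912)/(-350)) = sqrt(-29722 - 1/350*(-3981)) = sqrt(-29722 + 3981/350) = sqrt(-10398719/350) = I*sqrt(145582066)/70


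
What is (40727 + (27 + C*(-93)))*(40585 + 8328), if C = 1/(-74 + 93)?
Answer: 37870058729/19 ≈ 1.9932e+9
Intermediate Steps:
C = 1/19 ≈ 0.052632
(40727 + (27 + C*(-93)))*(40585 + 8328) = (40727 + (27 + (1/19)*(-93)))*(40585 + 8328) = (40727 + (27 - 93/19))*48913 = (40727 + 420/19)*48913 = (774233/19)*48913 = 37870058729/19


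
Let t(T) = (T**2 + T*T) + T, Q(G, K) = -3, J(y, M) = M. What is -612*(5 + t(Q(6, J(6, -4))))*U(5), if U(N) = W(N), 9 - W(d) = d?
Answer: -48960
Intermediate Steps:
W(d) = 9 - d
U(N) = 9 - N
t(T) = T + 2*T**2 (t(T) = (T**2 + T**2) + T = 2*T**2 + T = T + 2*T**2)
-612*(5 + t(Q(6, J(6, -4))))*U(5) = -612*(5 - 3*(1 + 2*(-3)))*(9 - 1*5) = -612*(5 - 3*(1 - 6))*(9 - 5) = -612*(5 - 3*(-5))*4 = -612*(5 + 15)*4 = -12240*4 = -612*80 = -48960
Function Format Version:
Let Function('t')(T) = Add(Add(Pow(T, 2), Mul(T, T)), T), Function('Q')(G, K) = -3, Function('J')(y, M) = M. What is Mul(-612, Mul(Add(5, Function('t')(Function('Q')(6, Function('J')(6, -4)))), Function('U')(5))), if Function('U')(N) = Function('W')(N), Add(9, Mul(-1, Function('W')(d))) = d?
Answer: -48960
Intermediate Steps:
Function('W')(d) = Add(9, Mul(-1, d))
Function('U')(N) = Add(9, Mul(-1, N))
Function('t')(T) = Add(T, Mul(2, Pow(T, 2))) (Function('t')(T) = Add(Add(Pow(T, 2), Pow(T, 2)), T) = Add(Mul(2, Pow(T, 2)), T) = Add(T, Mul(2, Pow(T, 2))))
Mul(-612, Mul(Add(5, Function('t')(Function('Q')(6, Function('J')(6, -4)))), Function('U')(5))) = Mul(-612, Mul(Add(5, Mul(-3, Add(1, Mul(2, -3)))), Add(9, Mul(-1, 5)))) = Mul(-612, Mul(Add(5, Mul(-3, Add(1, -6))), Add(9, -5))) = Mul(-612, Mul(Add(5, Mul(-3, -5)), 4)) = Mul(-612, Mul(Add(5, 15), 4)) = Mul(-612, Mul(20, 4)) = Mul(-612, 80) = -48960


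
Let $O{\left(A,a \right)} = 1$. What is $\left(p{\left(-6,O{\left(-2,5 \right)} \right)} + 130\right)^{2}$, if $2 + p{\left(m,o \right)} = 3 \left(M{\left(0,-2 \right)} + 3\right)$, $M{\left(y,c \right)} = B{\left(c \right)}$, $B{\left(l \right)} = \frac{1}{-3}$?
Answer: $18496$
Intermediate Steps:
$B{\left(l \right)} = - \frac{1}{3}$
$M{\left(y,c \right)} = - \frac{1}{3}$
$p{\left(m,o \right)} = 6$ ($p{\left(m,o \right)} = -2 + 3 \left(- \frac{1}{3} + 3\right) = -2 + 3 \cdot \frac{8}{3} = -2 + 8 = 6$)
$\left(p{\left(-6,O{\left(-2,5 \right)} \right)} + 130\right)^{2} = \left(6 + 130\right)^{2} = 136^{2} = 18496$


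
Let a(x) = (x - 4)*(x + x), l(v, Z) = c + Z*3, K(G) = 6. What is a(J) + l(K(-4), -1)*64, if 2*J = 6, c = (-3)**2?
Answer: 378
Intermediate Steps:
c = 9
J = 3 (J = (1/2)*6 = 3)
l(v, Z) = 9 + 3*Z (l(v, Z) = 9 + Z*3 = 9 + 3*Z)
a(x) = 2*x*(-4 + x) (a(x) = (-4 + x)*(2*x) = 2*x*(-4 + x))
a(J) + l(K(-4), -1)*64 = 2*3*(-4 + 3) + (9 + 3*(-1))*64 = 2*3*(-1) + (9 - 3)*64 = -6 + 6*64 = -6 + 384 = 378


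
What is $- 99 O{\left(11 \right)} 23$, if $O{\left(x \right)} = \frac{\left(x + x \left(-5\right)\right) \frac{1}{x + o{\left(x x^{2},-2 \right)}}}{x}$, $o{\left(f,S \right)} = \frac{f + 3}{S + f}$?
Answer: $\frac{12104532}{15953} \approx 758.76$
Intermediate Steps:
$o{\left(f,S \right)} = \frac{3 + f}{S + f}$
$O{\left(x \right)} = - \frac{4}{x + \frac{3 + x^{3}}{-2 + x^{3}}}$ ($O{\left(x \right)} = \frac{\left(x + x \left(-5\right)\right) \frac{1}{x + \frac{3 + x x^{2}}{-2 + x x^{2}}}}{x} = \frac{\left(x - 5 x\right) \frac{1}{x + \frac{3 + x^{3}}{-2 + x^{3}}}}{x} = \frac{- 4 x \frac{1}{x + \frac{3 + x^{3}}{-2 + x^{3}}}}{x} = \frac{\left(-4\right) x \frac{1}{x + \frac{3 + x^{3}}{-2 + x^{3}}}}{x} = - \frac{4}{x + \frac{3 + x^{3}}{-2 + x^{3}}}$)
$- 99 O{\left(11 \right)} 23 = - 99 \frac{4 \left(2 - 11^{3}\right)}{3 + 11^{3} + 11 \left(-2 + 11^{3}\right)} 23 = - 99 \frac{4 \left(2 - 1331\right)}{3 + 1331 + 11 \left(-2 + 1331\right)} 23 = - 99 \frac{4 \left(2 - 1331\right)}{3 + 1331 + 11 \cdot 1329} \cdot 23 = - 99 \cdot 4 \frac{1}{3 + 1331 + 14619} \left(-1329\right) 23 = - 99 \cdot 4 \cdot \frac{1}{15953} \left(-1329\right) 23 = \left(-99\right) \left(- \frac{5316}{15953}\right) 23 = \frac{526284}{15953} \cdot 23 = \frac{12104532}{15953}$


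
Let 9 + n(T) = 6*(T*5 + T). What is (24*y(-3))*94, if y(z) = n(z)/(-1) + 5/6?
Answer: 265832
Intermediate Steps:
n(T) = -9 + 36*T (n(T) = -9 + 6*(T*5 + T) = -9 + 6*(5*T + T) = -9 + 6*(6*T) = -9 + 36*T)
y(z) = 59/6 - 36*z (y(z) = (-9 + 36*z)/(-1) + 5/6 = (-9 + 36*z)*(-1) + 5*(1/6) = (9 - 36*z) + 5/6 = 59/6 - 36*z)
(24*y(-3))*94 = (24*(59/6 - 36*(-3)))*94 = (24*(59/6 + 108))*94 = (24*(707/6))*94 = 2828*94 = 265832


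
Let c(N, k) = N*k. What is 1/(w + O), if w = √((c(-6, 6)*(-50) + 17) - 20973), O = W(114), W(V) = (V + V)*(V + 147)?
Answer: 14877/885305305 - I*√4789/1770610610 ≈ 1.6804e-5 - 3.9084e-8*I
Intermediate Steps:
W(V) = 2*V*(147 + V) (W(V) = (2*V)*(147 + V) = 2*V*(147 + V))
O = 59508 (O = 2*114*(147 + 114) = 2*114*261 = 59508)
w = 2*I*√4789 (w = √((-6*6*(-50) + 17) - 20973) = √((-36*(-50) + 17) - 20973) = √((1800 + 17) - 20973) = √(1817 - 20973) = √(-19156) = 2*I*√4789 ≈ 138.41*I)
1/(w + O) = 1/(2*I*√4789 + 59508) = 1/(59508 + 2*I*√4789)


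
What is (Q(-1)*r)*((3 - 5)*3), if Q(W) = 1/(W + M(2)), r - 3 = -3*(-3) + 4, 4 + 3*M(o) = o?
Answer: 288/5 ≈ 57.600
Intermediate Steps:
M(o) = -4/3 + o/3
r = 16 (r = 3 + (-3*(-3) + 4) = 3 + (9 + 4) = 3 + 13 = 16)
Q(W) = 1/(-⅔ + W) (Q(W) = 1/(W + (-4/3 + (⅓)*2)) = 1/(W + (-4/3 + ⅔)) = 1/(W - ⅔) = 1/(-⅔ + W))
(Q(-1)*r)*((3 - 5)*3) = ((3/(-2 + 3*(-1)))*16)*((3 - 5)*3) = ((3/(-2 - 3))*16)*(-2*3) = ((3/(-5))*16)*(-6) = ((3*(-⅕))*16)*(-6) = -⅗*16*(-6) = -48/5*(-6) = 288/5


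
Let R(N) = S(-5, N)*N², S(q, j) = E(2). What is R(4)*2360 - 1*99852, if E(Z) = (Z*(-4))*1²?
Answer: -401932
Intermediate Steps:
E(Z) = -4*Z (E(Z) = -4*Z*1 = -4*Z)
S(q, j) = -8 (S(q, j) = -4*2 = -8)
R(N) = -8*N²
R(4)*2360 - 1*99852 = -8*4²*2360 - 1*99852 = -8*16*2360 - 99852 = -128*2360 - 99852 = -302080 - 99852 = -401932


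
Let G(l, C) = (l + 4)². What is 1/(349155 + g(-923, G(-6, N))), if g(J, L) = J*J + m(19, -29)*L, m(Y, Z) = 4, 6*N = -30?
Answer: 1/1201100 ≈ 8.3257e-7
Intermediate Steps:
N = -5 (N = (⅙)*(-30) = -5)
G(l, C) = (4 + l)²
g(J, L) = J² + 4*L (g(J, L) = J*J + 4*L = J² + 4*L)
1/(349155 + g(-923, G(-6, N))) = 1/(349155 + ((-923)² + 4*(4 - 6)²)) = 1/(349155 + (851929 + 4*(-2)²)) = 1/(349155 + (851929 + 4*4)) = 1/(349155 + (851929 + 16)) = 1/(349155 + 851945) = 1/1201100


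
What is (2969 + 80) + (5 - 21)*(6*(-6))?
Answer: 3625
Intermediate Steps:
(2969 + 80) + (5 - 21)*(6*(-6)) = 3049 - 16*(-36) = 3049 + 576 = 3625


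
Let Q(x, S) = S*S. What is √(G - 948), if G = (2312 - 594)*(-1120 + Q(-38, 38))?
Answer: 2*√138921 ≈ 745.44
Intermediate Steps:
Q(x, S) = S²
G = 556632 (G = (2312 - 594)*(-1120 + 38²) = 1718*(-1120 + 1444) = 1718*324 = 556632)
√(G - 948) = √(556632 - 948) = √555684 = 2*√138921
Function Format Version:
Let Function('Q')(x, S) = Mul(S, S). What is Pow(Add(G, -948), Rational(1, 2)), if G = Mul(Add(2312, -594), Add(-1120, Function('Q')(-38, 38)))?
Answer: Mul(2, Pow(138921, Rational(1, 2))) ≈ 745.44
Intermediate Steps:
Function('Q')(x, S) = Pow(S, 2)
G = 556632 (G = Mul(Add(2312, -594), Add(-1120, Pow(38, 2))) = Mul(1718, Add(-1120, 1444)) = Mul(1718, 324) = 556632)
Pow(Add(G, -948), Rational(1, 2)) = Pow(Add(556632, -948), Rational(1, 2)) = Pow(555684, Rational(1, 2)) = Mul(2, Pow(138921, Rational(1, 2)))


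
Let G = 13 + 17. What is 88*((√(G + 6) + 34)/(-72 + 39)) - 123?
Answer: -689/3 ≈ -229.67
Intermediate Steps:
G = 30
88*((√(G + 6) + 34)/(-72 + 39)) - 123 = 88*((√(30 + 6) + 34)/(-72 + 39)) - 123 = 88*((√36 + 34)/(-33)) - 123 = 88*((6 + 34)*(-1/33)) - 123 = 88*(40*(-1/33)) - 123 = 88*(-40/33) - 123 = -320/3 - 123 = -689/3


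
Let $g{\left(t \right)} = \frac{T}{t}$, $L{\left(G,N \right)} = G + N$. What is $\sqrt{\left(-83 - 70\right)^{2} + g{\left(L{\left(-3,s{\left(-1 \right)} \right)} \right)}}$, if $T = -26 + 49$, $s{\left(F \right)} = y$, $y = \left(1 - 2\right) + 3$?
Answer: $\sqrt{23386} \approx 152.92$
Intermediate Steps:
$y = 2$ ($y = -1 + 3 = 2$)
$s{\left(F \right)} = 2$
$T = 23$
$g{\left(t \right)} = \frac{23}{t}$
$\sqrt{\left(-83 - 70\right)^{2} + g{\left(L{\left(-3,s{\left(-1 \right)} \right)} \right)}} = \sqrt{\left(-83 - 70\right)^{2} + \frac{23}{-3 + 2}} = \sqrt{\left(-153\right)^{2} + \frac{23}{-1}} = \sqrt{23409 + 23 \left(-1\right)} = \sqrt{23409 - 23} = \sqrt{23386}$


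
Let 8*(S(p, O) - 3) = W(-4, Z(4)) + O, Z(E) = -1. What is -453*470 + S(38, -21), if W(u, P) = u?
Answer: -1703281/8 ≈ -2.1291e+5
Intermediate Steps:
S(p, O) = 5/2 + O/8 (S(p, O) = 3 + (-4 + O)/8 = 3 + (-½ + O/8) = 5/2 + O/8)
-453*470 + S(38, -21) = -453*470 + (5/2 + (⅛)*(-21)) = -212910 + (5/2 - 21/8) = -212910 - ⅛ = -1703281/8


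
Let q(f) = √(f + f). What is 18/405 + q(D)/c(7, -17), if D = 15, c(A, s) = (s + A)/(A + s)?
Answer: 2/45 + √30 ≈ 5.5217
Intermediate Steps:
c(A, s) = 1 (c(A, s) = (A + s)/(A + s) = 1)
q(f) = √2*√f (q(f) = √(2*f) = √2*√f)
18/405 + q(D)/c(7, -17) = 18/405 + (√2*√15)/1 = 18*(1/405) + √30*1 = 2/45 + √30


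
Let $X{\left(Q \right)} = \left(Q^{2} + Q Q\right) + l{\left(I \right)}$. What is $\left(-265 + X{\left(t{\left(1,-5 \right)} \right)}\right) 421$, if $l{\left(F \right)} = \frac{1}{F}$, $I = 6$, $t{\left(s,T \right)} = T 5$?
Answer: $\frac{2488531}{6} \approx 4.1476 \cdot 10^{5}$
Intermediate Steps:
$t{\left(s,T \right)} = 5 T$
$X{\left(Q \right)} = \frac{1}{6} + 2 Q^{2}$ ($X{\left(Q \right)} = \left(Q^{2} + Q Q\right) + \frac{1}{6} = \left(Q^{2} + Q^{2}\right) + \frac{1}{6} = 2 Q^{2} + \frac{1}{6} = \frac{1}{6} + 2 Q^{2}$)
$\left(-265 + X{\left(t{\left(1,-5 \right)} \right)}\right) 421 = \left(-265 + \left(\frac{1}{6} + 2 \left(5 \left(-5\right)\right)^{2}\right)\right) 421 = \left(-265 + \left(\frac{1}{6} + 2 \left(-25\right)^{2}\right)\right) 421 = \left(-265 + \left(\frac{1}{6} + 2 \cdot 625\right)\right) 421 = \left(-265 + \left(\frac{1}{6} + 1250\right)\right) 421 = \left(-265 + \frac{7501}{6}\right) 421 = \frac{5911}{6} \cdot 421 = \frac{2488531}{6}$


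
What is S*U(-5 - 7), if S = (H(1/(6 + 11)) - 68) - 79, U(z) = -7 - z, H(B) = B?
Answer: -12490/17 ≈ -734.71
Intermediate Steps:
S = -2498/17 (S = (1/(6 + 11) - 68) - 79 = (1/17 - 68) - 79 = -1155/17 - 79 = -2498/17 ≈ -146.94)
S*U(-5 - 7) = -2498*(-7 - (-5 - 7))/17 = -2498*(-7 - 1*(-12))/17 = -2498*(-7 + 12)/17 = -2498/17*5 = -12490/17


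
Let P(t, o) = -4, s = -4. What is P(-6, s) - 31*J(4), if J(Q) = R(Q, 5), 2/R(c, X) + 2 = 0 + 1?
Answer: 58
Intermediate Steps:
R(c, X) = -2 (R(c, X) = 2/(-2 + (0 + 1)) = 2/(-2 + 1) = 2/(-1) = 2*(-1) = -2)
J(Q) = -2
P(-6, s) - 31*J(4) = -4 - 31*(-2) = -4 + 62 = 58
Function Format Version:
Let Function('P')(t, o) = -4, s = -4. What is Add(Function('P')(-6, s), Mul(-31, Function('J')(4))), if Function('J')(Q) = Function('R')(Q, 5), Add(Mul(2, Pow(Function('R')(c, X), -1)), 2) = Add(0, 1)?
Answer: 58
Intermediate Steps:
Function('R')(c, X) = -2 (Function('R')(c, X) = Mul(2, Pow(Add(-2, Add(0, 1)), -1)) = Mul(2, Pow(Add(-2, 1), -1)) = Mul(2, Pow(-1, -1)) = Mul(2, -1) = -2)
Function('J')(Q) = -2
Add(Function('P')(-6, s), Mul(-31, Function('J')(4))) = Add(-4, Mul(-31, -2)) = Add(-4, 62) = 58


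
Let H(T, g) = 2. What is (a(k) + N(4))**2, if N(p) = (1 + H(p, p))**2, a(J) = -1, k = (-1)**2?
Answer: 64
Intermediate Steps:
k = 1
N(p) = 9 (N(p) = (1 + 2)**2 = 3**2 = 9)
(a(k) + N(4))**2 = (-1 + 9)**2 = 8**2 = 64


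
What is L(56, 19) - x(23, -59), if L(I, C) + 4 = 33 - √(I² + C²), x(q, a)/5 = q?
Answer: -86 - √3497 ≈ -145.14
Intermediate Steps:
x(q, a) = 5*q
L(I, C) = 29 - √(C² + I²) (L(I, C) = -4 + (33 - √(I² + C²)) = -4 + (33 - √(C² + I²)) = 29 - √(C² + I²))
L(56, 19) - x(23, -59) = (29 - √(19² + 56²)) - 5*23 = (29 - √(361 + 3136)) - 1*115 = (29 - √3497) - 115 = -86 - √3497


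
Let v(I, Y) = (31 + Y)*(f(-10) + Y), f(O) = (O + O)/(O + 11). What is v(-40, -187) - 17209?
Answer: 15083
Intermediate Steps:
f(O) = 2*O/(11 + O) (f(O) = (2*O)/(11 + O) = 2*O/(11 + O))
v(I, Y) = (-20 + Y)*(31 + Y) (v(I, Y) = (31 + Y)*(2*(-10)/(11 - 10) + Y) = (31 + Y)*(2*(-10)/1 + Y) = (31 + Y)*(2*(-10)*1 + Y) = (31 + Y)*(-20 + Y) = (-20 + Y)*(31 + Y))
v(-40, -187) - 17209 = (-620 + (-187)² + 11*(-187)) - 17209 = (-620 + 34969 - 2057) - 17209 = 32292 - 17209 = 15083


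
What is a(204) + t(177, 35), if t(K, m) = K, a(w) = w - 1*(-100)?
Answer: 481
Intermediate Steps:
a(w) = 100 + w (a(w) = w + 100 = 100 + w)
a(204) + t(177, 35) = (100 + 204) + 177 = 304 + 177 = 481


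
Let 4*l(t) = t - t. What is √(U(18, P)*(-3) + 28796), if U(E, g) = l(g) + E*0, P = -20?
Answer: 2*√7199 ≈ 169.69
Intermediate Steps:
l(t) = 0 (l(t) = (t - t)/4 = (¼)*0 = 0)
U(E, g) = 0 (U(E, g) = 0 + E*0 = 0 + 0 = 0)
√(U(18, P)*(-3) + 28796) = √(0*(-3) + 28796) = √(0 + 28796) = √28796 = 2*√7199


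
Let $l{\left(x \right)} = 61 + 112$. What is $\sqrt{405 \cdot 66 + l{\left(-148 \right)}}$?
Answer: $\sqrt{26903} \approx 164.02$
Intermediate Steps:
$l{\left(x \right)} = 173$
$\sqrt{405 \cdot 66 + l{\left(-148 \right)}} = \sqrt{405 \cdot 66 + 173} = \sqrt{26730 + 173} = \sqrt{26903}$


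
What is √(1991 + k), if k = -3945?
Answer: I*√1954 ≈ 44.204*I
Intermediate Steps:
√(1991 + k) = √(1991 - 3945) = √(-1954) = I*√1954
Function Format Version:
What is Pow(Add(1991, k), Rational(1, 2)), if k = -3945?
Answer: Mul(I, Pow(1954, Rational(1, 2))) ≈ Mul(44.204, I)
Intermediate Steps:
Pow(Add(1991, k), Rational(1, 2)) = Pow(Add(1991, -3945), Rational(1, 2)) = Pow(-1954, Rational(1, 2)) = Mul(I, Pow(1954, Rational(1, 2)))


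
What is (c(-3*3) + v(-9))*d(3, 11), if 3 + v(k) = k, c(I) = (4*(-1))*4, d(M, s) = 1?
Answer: -28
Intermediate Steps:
c(I) = -16 (c(I) = -4*4 = -16)
v(k) = -3 + k
(c(-3*3) + v(-9))*d(3, 11) = (-16 + (-3 - 9))*1 = (-16 - 12)*1 = -28*1 = -28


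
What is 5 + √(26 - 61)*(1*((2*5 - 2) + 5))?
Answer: 5 + 13*I*√35 ≈ 5.0 + 76.909*I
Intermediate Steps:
5 + √(26 - 61)*(1*((2*5 - 2) + 5)) = 5 + √(-35)*(1*((10 - 2) + 5)) = 5 + (I*√35)*(1*(8 + 5)) = 5 + (I*√35)*(1*13) = 5 + (I*√35)*13 = 5 + 13*I*√35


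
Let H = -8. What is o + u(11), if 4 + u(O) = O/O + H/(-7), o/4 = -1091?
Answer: -30561/7 ≈ -4365.9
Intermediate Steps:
o = -4364 (o = 4*(-1091) = -4364)
u(O) = -13/7 (u(O) = -4 + (O/O - 8/(-7)) = -4 + (1 - 8*(-1/7)) = -4 + (1 + 8/7) = -4 + 15/7 = -13/7)
o + u(11) = -4364 - 13/7 = -30561/7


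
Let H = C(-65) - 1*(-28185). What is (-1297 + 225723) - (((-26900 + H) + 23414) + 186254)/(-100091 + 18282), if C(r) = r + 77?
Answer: 18360277599/81809 ≈ 2.2443e+5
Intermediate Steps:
C(r) = 77 + r
H = 28197 (H = (77 - 65) - 1*(-28185) = 12 + 28185 = 28197)
(-1297 + 225723) - (((-26900 + H) + 23414) + 186254)/(-100091 + 18282) = (-1297 + 225723) - (((-26900 + 28197) + 23414) + 186254)/(-100091 + 18282) = 224426 - ((1297 + 23414) + 186254)/(-81809) = 224426 - (24711 + 186254)*(-1)/81809 = 224426 - 210965*(-1)/81809 = 224426 - 1*(-210965/81809) = 224426 + 210965/81809 = 18360277599/81809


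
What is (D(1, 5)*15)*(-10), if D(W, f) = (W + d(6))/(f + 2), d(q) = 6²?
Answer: -5550/7 ≈ -792.86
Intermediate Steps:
d(q) = 36
D(W, f) = (36 + W)/(2 + f) (D(W, f) = (W + 36)/(f + 2) = (36 + W)/(2 + f))
(D(1, 5)*15)*(-10) = (((36 + 1)/(2 + 5))*15)*(-10) = ((37/7)*15)*(-10) = (555/7)*(-10) = -5550/7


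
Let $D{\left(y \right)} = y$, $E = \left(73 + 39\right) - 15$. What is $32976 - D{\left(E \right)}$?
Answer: $32879$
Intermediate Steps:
$E = 97$ ($E = 112 - 15 = 97$)
$32976 - D{\left(E \right)} = 32976 - 97 = 32879$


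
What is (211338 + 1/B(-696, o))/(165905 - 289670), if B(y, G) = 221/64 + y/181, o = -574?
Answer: -192019390/112452879 ≈ -1.7076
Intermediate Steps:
B(y, G) = 221/64 + y/181 (B(y, G) = 221*(1/64) + y*(1/181) = 221/64 + y/181)
(211338 + 1/B(-696, o))/(165905 - 289670) = (211338 + 1/(221/64 + (1/181)*(-696)))/(165905 - 289670) = (211338 + 1/(221/64 - 696/181))/(-123765) = (211338 + 1/(-4543/11584))*(-1/123765) = (211338 - 11584/4543)*(-1/123765) = (960096950/4543)*(-1/123765) = -192019390/112452879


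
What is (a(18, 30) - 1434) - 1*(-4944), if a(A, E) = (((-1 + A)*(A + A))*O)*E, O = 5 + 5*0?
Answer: 95310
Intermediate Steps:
O = 5 (O = 5 + 0 = 5)
a(A, E) = 10*A*E*(-1 + A) (a(A, E) = (((-1 + A)*(A + A))*5)*E = (((-1 + A)*(2*A))*5)*E = ((2*A*(-1 + A))*5)*E = (10*A*(-1 + A))*E = 10*A*E*(-1 + A))
(a(18, 30) - 1434) - 1*(-4944) = (10*18*30*(-1 + 18) - 1434) - 1*(-4944) = (10*18*30*17 - 1434) + 4944 = (91800 - 1434) + 4944 = 90366 + 4944 = 95310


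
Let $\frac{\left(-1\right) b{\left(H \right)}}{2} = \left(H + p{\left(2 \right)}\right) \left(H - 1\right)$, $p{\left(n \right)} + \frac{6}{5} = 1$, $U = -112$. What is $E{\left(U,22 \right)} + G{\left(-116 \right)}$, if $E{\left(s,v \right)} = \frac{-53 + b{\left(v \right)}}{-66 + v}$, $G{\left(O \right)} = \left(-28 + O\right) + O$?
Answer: $- \frac{52357}{220} \approx -237.99$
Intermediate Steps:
$p{\left(n \right)} = - \frac{1}{5}$ ($p{\left(n \right)} = - \frac{6}{5} + 1 = - \frac{1}{5}$)
$G{\left(O \right)} = -28 + 2 O$
$b{\left(H \right)} = - 2 \left(-1 + H\right) \left(- \frac{1}{5} + H\right)$ ($b{\left(H \right)} = - 2 \left(H - \frac{1}{5}\right) \left(H - 1\right) = - 2 \left(- \frac{1}{5} + H\right) \left(-1 + H\right) = - 2 \left(-1 + H\right) \left(- \frac{1}{5} + H\right)$)
$E{\left(s,v \right)} = \frac{- \frac{267}{5} - 2 v^{2} + \frac{12 v}{5}}{-66 + v}$ ($E{\left(s,v \right)} = \frac{-53 - \left(\frac{2}{5} + 2 v^{2} - \frac{12 v}{5}\right)}{-66 + v} = \frac{- \frac{267}{5} - 2 v^{2} + \frac{12 v}{5}}{-66 + v}$)
$E{\left(U,22 \right)} + G{\left(-116 \right)} = \frac{-267 - 10 \cdot 22^{2} + 12 \cdot 22}{5 \left(-66 + 22\right)} + \left(-28 + 2 \left(-116\right)\right) = \frac{-267 - 4840 + 264}{5 \left(-44\right)} - 260 = \frac{1}{5} \left(- \frac{1}{44}\right) \left(-267 - 4840 + 264\right) - 260 = \frac{1}{5} \left(- \frac{1}{44}\right) \left(-4843\right) - 260 = \frac{4843}{220} - 260 = - \frac{52357}{220}$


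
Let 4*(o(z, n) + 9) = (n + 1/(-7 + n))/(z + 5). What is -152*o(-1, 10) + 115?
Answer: 8309/6 ≈ 1384.8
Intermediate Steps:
o(z, n) = -9 + (n + 1/(-7 + n))/(4*(5 + z)) (o(z, n) = -9 + ((n + 1/(-7 + n))/(z + 5))/4 = -9 + ((n + 1/(-7 + n))/(5 + z))/4 = -9 + (n + 1/(-7 + n))/(4*(5 + z)))
-152*o(-1, 10) + 115 = -38*(1261 + 10² - 187*10 + 252*(-1) - 36*10*(-1))/(-35 - 7*(-1) + 5*10 + 10*(-1)) + 115 = -38*(1261 + 100 - 1870 - 252 + 360)/(-35 + 7 + 50 - 10) + 115 = -38*(-401)/12 + 115 = -152*(-401/48) + 115 = 7619/6 + 115 = 8309/6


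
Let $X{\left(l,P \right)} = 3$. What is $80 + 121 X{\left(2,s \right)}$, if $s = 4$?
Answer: $443$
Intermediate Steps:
$80 + 121 X{\left(2,s \right)} = 80 + 121 \cdot 3 = 80 + 363 = 443$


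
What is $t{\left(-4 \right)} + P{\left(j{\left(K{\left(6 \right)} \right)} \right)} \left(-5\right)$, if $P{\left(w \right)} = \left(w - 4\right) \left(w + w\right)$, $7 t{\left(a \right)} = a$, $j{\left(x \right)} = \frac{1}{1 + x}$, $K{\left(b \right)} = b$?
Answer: $\frac{242}{49} \approx 4.9388$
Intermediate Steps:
$t{\left(a \right)} = \frac{a}{7}$
$P{\left(w \right)} = 2 w \left(-4 + w\right)$ ($P{\left(w \right)} = \left(-4 + w\right) 2 w = 2 w \left(-4 + w\right)$)
$t{\left(-4 \right)} + P{\left(j{\left(K{\left(6 \right)} \right)} \right)} \left(-5\right) = \frac{1}{7} \left(-4\right) + \frac{2 \left(-4 + \frac{1}{1 + 6}\right)}{1 + 6} \left(-5\right) = - \frac{4}{7} + \frac{2 \left(-4 + \frac{1}{7}\right)}{7} \left(-5\right) = - \frac{4}{7} + 2 \cdot \frac{1}{7} \left(-4 + \frac{1}{7}\right) \left(-5\right) = - \frac{4}{7} + 2 \cdot \frac{1}{7} \left(- \frac{27}{7}\right) \left(-5\right) = - \frac{4}{7} - - \frac{270}{49} = - \frac{4}{7} + \frac{270}{49} = \frac{242}{49}$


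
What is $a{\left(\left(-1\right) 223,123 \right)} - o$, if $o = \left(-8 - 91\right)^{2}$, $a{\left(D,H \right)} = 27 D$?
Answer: $-15822$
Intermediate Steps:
$o = 9801$ ($o = \left(-99\right)^{2} = 9801$)
$a{\left(\left(-1\right) 223,123 \right)} - o = 27 \left(\left(-1\right) 223\right) - 9801 = 27 \left(-223\right) - 9801 = -6021 - 9801 = -15822$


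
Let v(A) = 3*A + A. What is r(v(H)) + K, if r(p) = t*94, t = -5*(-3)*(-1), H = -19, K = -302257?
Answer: -303667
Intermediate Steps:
v(A) = 4*A
t = -15 (t = 15*(-1) = -15)
r(p) = -1410 (r(p) = -15*94 = -1410)
r(v(H)) + K = -1410 - 302257 = -303667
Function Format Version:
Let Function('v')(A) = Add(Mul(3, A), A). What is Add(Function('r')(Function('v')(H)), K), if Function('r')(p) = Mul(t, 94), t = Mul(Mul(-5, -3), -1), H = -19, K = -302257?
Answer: -303667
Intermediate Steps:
Function('v')(A) = Mul(4, A)
t = -15 (t = Mul(15, -1) = -15)
Function('r')(p) = -1410 (Function('r')(p) = Mul(-15, 94) = -1410)
Add(Function('r')(Function('v')(H)), K) = Add(-1410, -302257) = -303667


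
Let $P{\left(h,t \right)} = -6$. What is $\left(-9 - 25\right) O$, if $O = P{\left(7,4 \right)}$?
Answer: $204$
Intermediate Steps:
$O = -6$
$\left(-9 - 25\right) O = \left(-9 - 25\right) \left(-6\right) = \left(-34\right) \left(-6\right) = 204$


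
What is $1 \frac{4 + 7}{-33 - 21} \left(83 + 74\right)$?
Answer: $- \frac{1727}{54} \approx -31.981$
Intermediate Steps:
$1 \frac{4 + 7}{-33 - 21} \left(83 + 74\right) = 1 \frac{11}{-54} \cdot 157 = 1 \cdot 11 \left(- \frac{1}{54}\right) 157 = 1 \left(\left(- \frac{11}{54}\right) 157\right) = 1 \left(- \frac{1727}{54}\right) = - \frac{1727}{54}$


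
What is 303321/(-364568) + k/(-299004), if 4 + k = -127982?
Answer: -3669549353/9083940856 ≈ -0.40396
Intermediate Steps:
k = -127986 (k = -4 - 127982 = -127986)
303321/(-364568) + k/(-299004) = 303321/(-364568) - 127986/(-299004) = 303321*(-1/364568) - 127986*(-1/299004) = -303321/364568 + 21331/49834 = -3669549353/9083940856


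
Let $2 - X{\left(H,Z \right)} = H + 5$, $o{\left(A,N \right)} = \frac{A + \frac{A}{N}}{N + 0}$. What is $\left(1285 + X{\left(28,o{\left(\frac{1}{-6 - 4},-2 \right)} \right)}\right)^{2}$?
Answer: $1572516$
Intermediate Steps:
$o{\left(A,N \right)} = \frac{A + \frac{A}{N}}{N}$
$X{\left(H,Z \right)} = -3 - H$ ($X{\left(H,Z \right)} = 2 - \left(H + 5\right) = 2 - \left(5 + H\right) = -3 - H$)
$\left(1285 + X{\left(28,o{\left(\frac{1}{-6 - 4},-2 \right)} \right)}\right)^{2} = \left(1285 - 31\right)^{2} = 1254^{2} = 1572516$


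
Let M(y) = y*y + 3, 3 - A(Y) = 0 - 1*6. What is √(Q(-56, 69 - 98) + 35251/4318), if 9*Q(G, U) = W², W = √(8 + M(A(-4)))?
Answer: √3085275770/12954 ≈ 4.2879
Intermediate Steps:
A(Y) = 9 (A(Y) = 3 - (0 - 1*6) = 3 - (0 - 6) = 3 - 1*(-6) = 3 + 6 = 9)
M(y) = 3 + y² (M(y) = y² + 3 = 3 + y²)
W = 2*√23 (W = √(8 + (3 + 9²)) = √(8 + (3 + 81)) = √(8 + 84) = √92 = 2*√23 ≈ 9.5917)
Q(G, U) = 92/9 (Q(G, U) = (2*√23)²/9 = (⅑)*92 = 92/9)
√(Q(-56, 69 - 98) + 35251/4318) = √(92/9 + 35251/4318) = √(714515/38862) = √3085275770/12954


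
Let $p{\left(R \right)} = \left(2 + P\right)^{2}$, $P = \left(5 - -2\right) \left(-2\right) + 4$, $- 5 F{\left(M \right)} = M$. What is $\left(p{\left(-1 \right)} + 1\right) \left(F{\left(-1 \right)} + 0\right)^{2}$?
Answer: $\frac{13}{5} \approx 2.6$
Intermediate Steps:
$F{\left(M \right)} = - \frac{M}{5}$
$P = -10$ ($P = \left(5 + 2\right) \left(-2\right) + 4 = 7 \left(-2\right) + 4 = -14 + 4 = -10$)
$p{\left(R \right)} = 64$ ($p{\left(R \right)} = \left(2 - 10\right)^{2} = \left(-8\right)^{2} = 64$)
$\left(p{\left(-1 \right)} + 1\right) \left(F{\left(-1 \right)} + 0\right)^{2} = \left(64 + 1\right) \left(\left(- \frac{1}{5}\right) \left(-1\right) + 0\right)^{2} = 65 \left(\frac{1}{5} + 0\right)^{2} = \frac{65}{25} = 65 \cdot \frac{1}{25} = \frac{13}{5}$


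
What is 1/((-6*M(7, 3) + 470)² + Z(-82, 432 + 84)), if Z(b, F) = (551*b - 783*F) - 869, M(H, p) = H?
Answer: -1/266895 ≈ -3.7468e-6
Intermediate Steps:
Z(b, F) = -869 - 783*F + 551*b (Z(b, F) = (-783*F + 551*b) - 869 = -869 - 783*F + 551*b)
1/((-6*M(7, 3) + 470)² + Z(-82, 432 + 84)) = 1/((-6*7 + 470)² + (-869 - 783*(432 + 84) + 551*(-82))) = 1/((-42 + 470)² + (-869 - 783*516 - 45182)) = 1/(428² + (-869 - 404028 - 45182)) = 1/(183184 - 450079) = 1/(-266895) = -1/266895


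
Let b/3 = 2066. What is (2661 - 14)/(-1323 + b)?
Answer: 2647/4875 ≈ 0.54297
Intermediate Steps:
b = 6198 (b = 3*2066 = 6198)
(2661 - 14)/(-1323 + b) = (2661 - 14)/(-1323 + 6198) = 2647/4875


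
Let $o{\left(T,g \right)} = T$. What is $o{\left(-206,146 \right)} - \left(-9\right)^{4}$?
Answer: $-6767$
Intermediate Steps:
$o{\left(-206,146 \right)} - \left(-9\right)^{4} = -206 - \left(-9\right)^{4} = -206 - 6561 = -6767$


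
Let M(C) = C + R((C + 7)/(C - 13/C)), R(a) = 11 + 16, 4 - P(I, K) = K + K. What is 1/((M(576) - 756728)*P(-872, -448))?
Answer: -1/680512500 ≈ -1.4695e-9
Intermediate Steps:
P(I, K) = 4 - 2*K (P(I, K) = 4 - (K + K) = 4 - 2*K)
R(a) = 27
M(C) = 27 + C (M(C) = C + 27 = 27 + C)
1/((M(576) - 756728)*P(-872, -448)) = 1/(((27 + 576) - 756728)*(4 - 2*(-448))) = 1/((603 - 756728)*(4 + 896)) = 1/(-756125*900) = -1/756125*1/900 = -1/680512500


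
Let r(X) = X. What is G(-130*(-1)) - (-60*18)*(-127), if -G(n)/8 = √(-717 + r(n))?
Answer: -137160 - 8*I*√587 ≈ -1.3716e+5 - 193.82*I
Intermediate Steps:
G(n) = -8*√(-717 + n)
G(-130*(-1)) - (-60*18)*(-127) = -8*√(-717 - 130*(-1)) - (-60*18)*(-127) = -8*√(-717 + 130) - (-1080)*(-127) = -8*I*√587 - 1*137160 = -8*I*√587 - 137160 = -137160 - 8*I*√587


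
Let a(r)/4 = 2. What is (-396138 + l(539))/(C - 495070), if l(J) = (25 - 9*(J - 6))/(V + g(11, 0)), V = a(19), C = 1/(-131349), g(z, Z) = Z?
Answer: 104221359681/130053898862 ≈ 0.80137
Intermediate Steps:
a(r) = 8 (a(r) = 4*2 = 8)
C = -1/131349 ≈ -7.6133e-6
V = 8
l(J) = 79/8 - 9*J/8 (l(J) = (25 - 9*(J - 6))/(8 + 0) = (25 - 9*(-6 + J))/8 = (25 + (54 - 9*J))*(1/8) = (79 - 9*J)*(1/8) = 79/8 - 9*J/8)
(-396138 + l(539))/(C - 495070) = (-396138 + (79/8 - 9/8*539))/(-1/131349 - 495070) = (-396138 + (79/8 - 4851/8))/(-65026949431/131349) = (-396138 - 1193/2)*(-131349/65026949431) = -793469/2*(-131349/65026949431) = 104221359681/130053898862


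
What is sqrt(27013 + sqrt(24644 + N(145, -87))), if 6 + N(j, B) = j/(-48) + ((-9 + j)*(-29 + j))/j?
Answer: sqrt(24311700 + 15*sqrt(89077605))/30 ≈ 164.83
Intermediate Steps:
N(j, B) = -6 - j/48 + (-29 + j)*(-9 + j)/j (N(j, B) = -6 + (j/(-48) + ((-9 + j)*(-29 + j))/j) = -6 + (j*(-1/48) + ((-29 + j)*(-9 + j))/j) = -6 + (-j/48 + (-29 + j)*(-9 + j)/j) = -6 - j/48 + (-29 + j)*(-9 + j)/j)
sqrt(27013 + sqrt(24644 + N(145, -87))) = sqrt(27013 + sqrt(24644 + (-44 + 261/145 + (47/48)*145))) = sqrt(27013 + sqrt(24644 + (-44 + 261*(1/145) + 6815/48))) = sqrt(27013 + sqrt(24644 + (-44 + 9/5 + 6815/48))) = sqrt(27013 + sqrt(24644 + 23947/240)) = sqrt(27013 + sqrt(5938507/240)) = sqrt(27013 + sqrt(89077605)/60)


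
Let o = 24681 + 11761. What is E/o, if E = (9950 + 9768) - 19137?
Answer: 83/5206 ≈ 0.015943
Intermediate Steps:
E = 581 (E = 19718 - 19137 = 581)
o = 36442
E/o = 581/36442 = 581*(1/36442) = 83/5206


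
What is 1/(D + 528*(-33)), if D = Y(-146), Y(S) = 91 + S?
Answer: -1/17479 ≈ -5.7211e-5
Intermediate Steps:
D = -55 (D = 91 - 146 = -55)
1/(D + 528*(-33)) = 1/(-55 + 528*(-33)) = 1/(-55 - 17424) = 1/(-17479) = -1/17479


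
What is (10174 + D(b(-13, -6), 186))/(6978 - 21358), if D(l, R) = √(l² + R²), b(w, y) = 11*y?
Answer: -5087/7190 - 3*√1082/7190 ≈ -0.72124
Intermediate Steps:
D(l, R) = √(R² + l²)
(10174 + D(b(-13, -6), 186))/(6978 - 21358) = (10174 + √(186² + (11*(-6))²))/(6978 - 21358) = (10174 + √(34596 + (-66)²))/(-14380) = (10174 + √(34596 + 4356))*(-1/14380) = (10174 + √38952)*(-1/14380) = (10174 + 6*√1082)*(-1/14380) = -5087/7190 - 3*√1082/7190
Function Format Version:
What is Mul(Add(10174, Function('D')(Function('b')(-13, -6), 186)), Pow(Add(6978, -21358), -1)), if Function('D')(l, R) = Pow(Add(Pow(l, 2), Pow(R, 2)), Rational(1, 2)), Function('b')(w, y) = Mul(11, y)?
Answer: Add(Rational(-5087, 7190), Mul(Rational(-3, 7190), Pow(1082, Rational(1, 2)))) ≈ -0.72124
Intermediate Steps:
Function('D')(l, R) = Pow(Add(Pow(R, 2), Pow(l, 2)), Rational(1, 2))
Mul(Add(10174, Function('D')(Function('b')(-13, -6), 186)), Pow(Add(6978, -21358), -1)) = Mul(Add(10174, Pow(Add(Pow(186, 2), Pow(Mul(11, -6), 2)), Rational(1, 2))), Pow(Add(6978, -21358), -1)) = Mul(Add(10174, Pow(Add(34596, Pow(-66, 2)), Rational(1, 2))), Pow(-14380, -1)) = Mul(Add(10174, Pow(Add(34596, 4356), Rational(1, 2))), Rational(-1, 14380)) = Mul(Add(10174, Pow(38952, Rational(1, 2))), Rational(-1, 14380)) = Mul(Add(10174, Mul(6, Pow(1082, Rational(1, 2)))), Rational(-1, 14380)) = Add(Rational(-5087, 7190), Mul(Rational(-3, 7190), Pow(1082, Rational(1, 2))))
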